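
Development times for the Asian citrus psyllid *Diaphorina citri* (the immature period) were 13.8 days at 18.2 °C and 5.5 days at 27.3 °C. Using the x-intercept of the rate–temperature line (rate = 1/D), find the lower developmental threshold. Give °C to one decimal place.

12.2 °C

Under the model K = D·(T − T_b), so D₁·(T₁ − T_b) = D₂·(T₂ − T_b).
13.8·(18.2 − T_b) = 5.5·(27.3 − T_b)
T_b = (13.8·18.2 − 5.5·27.3) / (13.8 − 5.5) = 101.01 / 8.3 = 12.170 °C ≈ 12.2 °C.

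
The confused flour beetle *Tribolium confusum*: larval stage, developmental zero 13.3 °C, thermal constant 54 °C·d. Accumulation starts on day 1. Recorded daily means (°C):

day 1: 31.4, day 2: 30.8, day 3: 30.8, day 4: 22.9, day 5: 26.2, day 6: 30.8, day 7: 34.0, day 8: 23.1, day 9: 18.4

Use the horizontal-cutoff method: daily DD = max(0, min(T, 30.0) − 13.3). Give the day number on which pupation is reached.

day 4

Daily DD above 13.3 °C (capped at 16.7): 16.7, 16.7, 16.7, 9.6, 12.9, 16.7, 16.7, 9.8, 5.1.
Cumulative: 16.7, 33.4, 50.1, 59.7, 72.6, 89.3, 106.0, 115.8, 120.9.
The total first reaches 54 DD on day 4.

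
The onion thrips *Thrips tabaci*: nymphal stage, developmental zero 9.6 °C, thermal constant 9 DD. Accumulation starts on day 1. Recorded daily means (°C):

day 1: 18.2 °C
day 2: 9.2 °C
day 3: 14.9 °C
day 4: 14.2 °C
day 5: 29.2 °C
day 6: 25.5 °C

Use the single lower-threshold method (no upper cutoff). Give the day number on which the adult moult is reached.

Daily DD above 9.6 °C: 8.6, 0.0, 5.3, 4.6, 19.6, 15.9.
Cumulative: 8.6, 8.6, 13.9, 18.5, 38.1, 54.0.
The total first reaches 9 DD on day 3.

day 3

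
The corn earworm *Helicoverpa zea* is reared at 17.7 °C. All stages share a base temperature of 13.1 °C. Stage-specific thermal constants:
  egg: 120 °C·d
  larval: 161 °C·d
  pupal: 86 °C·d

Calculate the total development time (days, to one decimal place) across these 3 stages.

Daily accumulation at 17.7 °C = 17.7 − 13.1 = 4.6 DD/day.
Total K = 120 + 161 + 86 = 367 DD.
Total duration = 367 / 4.6 = 79.783 ≈ 79.8 days.

79.8 days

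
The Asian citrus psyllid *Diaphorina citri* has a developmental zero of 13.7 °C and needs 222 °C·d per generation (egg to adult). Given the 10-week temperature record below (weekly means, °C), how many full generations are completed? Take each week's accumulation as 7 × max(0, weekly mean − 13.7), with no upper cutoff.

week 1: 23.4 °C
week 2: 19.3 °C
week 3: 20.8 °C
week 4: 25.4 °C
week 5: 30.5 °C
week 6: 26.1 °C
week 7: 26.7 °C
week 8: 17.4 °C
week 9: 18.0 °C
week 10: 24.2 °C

2 generations

Weekly DD (7 × max(0, T̄ − 13.7)): 67.9, 39.2, 49.7, 81.9, 117.6, 86.8, 91.0, 25.9, 30.1, 73.5.
Season total = 663.6 DD.
Complete generations = ⌊663.6 / 222⌋ = 2.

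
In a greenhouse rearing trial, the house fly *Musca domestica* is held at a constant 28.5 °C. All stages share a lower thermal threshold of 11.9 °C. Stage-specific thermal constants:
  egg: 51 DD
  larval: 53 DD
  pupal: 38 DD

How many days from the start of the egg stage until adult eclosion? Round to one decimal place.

8.6 days

Daily accumulation at 28.5 °C = 28.5 − 11.9 = 16.6 DD/day.
Total K = 51 + 53 + 38 = 142 DD.
Total duration = 142 / 16.6 = 8.554 ≈ 8.6 days.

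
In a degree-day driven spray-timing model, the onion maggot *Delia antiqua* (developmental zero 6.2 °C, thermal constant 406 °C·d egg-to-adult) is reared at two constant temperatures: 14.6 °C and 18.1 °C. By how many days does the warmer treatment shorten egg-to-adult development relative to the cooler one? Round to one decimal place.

14.2 days

At 14.6 °C: 406 / (14.6 − 6.2) = 406 / 8.4 = 48.333 d.
At 18.1 °C: 406 / (18.1 − 6.2) = 406 / 11.9 = 34.118 d.
Difference = |48.333 − 34.118| = 14.216 ≈ 14.2 days.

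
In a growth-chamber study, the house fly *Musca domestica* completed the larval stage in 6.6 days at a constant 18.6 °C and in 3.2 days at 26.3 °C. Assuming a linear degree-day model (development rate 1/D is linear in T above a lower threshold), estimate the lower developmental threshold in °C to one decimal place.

11.4 °C

Equal thermal constants: D₁(T₁ − T_b) = D₂(T₂ − T_b).
6.6·(18.6 − T_b) = 3.2·(26.3 − T_b)
T_b = (6.6·18.6 − 3.2·26.3) / (6.6 − 3.2) = 38.60 / 3.4 = 11.353 °C ≈ 11.4 °C.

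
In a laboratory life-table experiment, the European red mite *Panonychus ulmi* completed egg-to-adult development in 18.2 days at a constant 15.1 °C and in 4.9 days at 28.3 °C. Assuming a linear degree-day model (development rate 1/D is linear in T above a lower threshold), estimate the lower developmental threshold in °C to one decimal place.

Equal thermal constants: D₁(T₁ − T_b) = D₂(T₂ − T_b).
18.2·(15.1 − T_b) = 4.9·(28.3 − T_b)
T_b = (18.2·15.1 − 4.9·28.3) / (18.2 − 4.9) = 136.15 / 13.3 = 10.237 °C ≈ 10.2 °C.

10.2 °C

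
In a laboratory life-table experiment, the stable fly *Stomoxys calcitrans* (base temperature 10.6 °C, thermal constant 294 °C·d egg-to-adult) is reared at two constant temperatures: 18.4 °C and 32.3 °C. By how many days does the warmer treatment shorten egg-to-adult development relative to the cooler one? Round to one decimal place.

At 18.4 °C: 294 / (18.4 − 10.6) = 294 / 7.8 = 37.692 d.
At 32.3 °C: 294 / (32.3 − 10.6) = 294 / 21.7 = 13.548 d.
Difference = |37.692 − 13.548| = 24.144 ≈ 24.1 days.

24.1 days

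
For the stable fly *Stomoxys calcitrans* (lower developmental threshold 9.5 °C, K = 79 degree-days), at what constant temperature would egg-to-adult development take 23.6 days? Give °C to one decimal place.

Required daily accumulation = 79 / 23.6 = 3.347 DD/day.
T = T_base + 3.347 = 9.5 + 3.347 = 12.847 ≈ 12.8 °C.

12.8 °C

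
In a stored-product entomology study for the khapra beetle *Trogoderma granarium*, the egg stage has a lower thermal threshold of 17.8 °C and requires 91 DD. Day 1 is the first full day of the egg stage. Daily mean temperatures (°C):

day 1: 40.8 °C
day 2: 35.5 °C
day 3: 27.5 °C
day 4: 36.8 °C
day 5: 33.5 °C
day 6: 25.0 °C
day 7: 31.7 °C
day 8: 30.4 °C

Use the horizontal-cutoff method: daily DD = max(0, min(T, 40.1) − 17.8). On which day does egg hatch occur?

Daily DD above 17.8 °C (capped at 22.3): 22.3, 17.7, 9.7, 19.0, 15.7, 7.2, 13.9, 12.6.
Cumulative: 22.3, 40.0, 49.7, 68.7, 84.4, 91.6, 105.5, 118.1.
The total first reaches 91 DD on day 6.

day 6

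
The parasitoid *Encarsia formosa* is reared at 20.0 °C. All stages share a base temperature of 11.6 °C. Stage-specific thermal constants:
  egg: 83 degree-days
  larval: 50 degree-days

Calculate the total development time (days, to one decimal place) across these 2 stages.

Daily accumulation at 20.0 °C = 20.0 − 11.6 = 8.4 DD/day.
Total K = 83 + 50 = 133 DD.
Total duration = 133 / 8.4 = 15.833 ≈ 15.8 days.

15.8 days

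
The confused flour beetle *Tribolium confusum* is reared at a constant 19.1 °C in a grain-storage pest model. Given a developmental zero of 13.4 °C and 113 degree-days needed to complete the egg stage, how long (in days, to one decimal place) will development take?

Daily accumulation = 19.1 − 13.4 = 5.7 DD/day.
Duration = 113 / 5.7 = 19.825 ≈ 19.8 days.

19.8 days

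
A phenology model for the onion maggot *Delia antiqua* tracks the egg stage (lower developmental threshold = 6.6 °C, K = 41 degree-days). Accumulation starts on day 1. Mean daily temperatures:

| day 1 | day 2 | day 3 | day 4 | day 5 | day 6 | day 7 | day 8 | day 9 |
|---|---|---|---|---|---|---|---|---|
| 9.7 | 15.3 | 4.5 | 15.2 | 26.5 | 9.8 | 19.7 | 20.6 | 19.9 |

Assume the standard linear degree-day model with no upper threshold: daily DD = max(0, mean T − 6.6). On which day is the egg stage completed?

Daily DD above 6.6 °C: 3.1, 8.7, 0.0, 8.6, 19.9, 3.2, 13.1, 14.0, 13.3.
Cumulative: 3.1, 11.8, 11.8, 20.4, 40.3, 43.5, 56.6, 70.6, 83.9.
The total first reaches 41 DD on day 6.

day 6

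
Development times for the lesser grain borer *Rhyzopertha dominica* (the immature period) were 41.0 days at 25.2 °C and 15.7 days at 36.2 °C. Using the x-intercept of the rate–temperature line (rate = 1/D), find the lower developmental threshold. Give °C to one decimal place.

18.4 °C

Under the model K = D·(T − T_b), so D₁·(T₁ − T_b) = D₂·(T₂ − T_b).
41.0·(25.2 − T_b) = 15.7·(36.2 − T_b)
T_b = (41.0·25.2 − 15.7·36.2) / (41.0 − 15.7) = 464.86 / 25.3 = 18.374 °C ≈ 18.4 °C.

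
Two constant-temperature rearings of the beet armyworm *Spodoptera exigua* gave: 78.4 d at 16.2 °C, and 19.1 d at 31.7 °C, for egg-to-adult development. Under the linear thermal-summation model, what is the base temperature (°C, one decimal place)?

11.2 °C

Linear rate model ⇒ the product D·(T − T_b) is constant across temperatures.
78.4·(16.2 − T_b) = 19.1·(31.7 − T_b)
T_b = (78.4·16.2 − 19.1·31.7) / (78.4 − 19.1) = 664.61 / 59.3 = 11.208 °C ≈ 11.2 °C.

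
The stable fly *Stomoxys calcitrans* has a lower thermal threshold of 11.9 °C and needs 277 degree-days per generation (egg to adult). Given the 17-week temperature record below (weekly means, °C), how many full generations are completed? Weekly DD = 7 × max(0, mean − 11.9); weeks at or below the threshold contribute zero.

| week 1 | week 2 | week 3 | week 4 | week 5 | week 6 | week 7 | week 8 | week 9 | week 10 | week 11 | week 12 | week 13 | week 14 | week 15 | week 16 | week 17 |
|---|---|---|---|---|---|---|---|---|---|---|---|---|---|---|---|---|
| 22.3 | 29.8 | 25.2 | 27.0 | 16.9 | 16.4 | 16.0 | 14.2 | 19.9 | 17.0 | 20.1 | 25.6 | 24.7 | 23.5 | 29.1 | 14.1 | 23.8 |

Weekly DD (7 × max(0, T̄ − 11.9)): 72.8, 125.3, 93.1, 105.7, 35.0, 31.5, 28.7, 16.1, 56.0, 35.7, 57.4, 95.9, 89.6, 81.2, 120.4, 15.4, 83.3.
Season total = 1143.1 DD.
Complete generations = ⌊1143.1 / 277⌋ = 4.

4 generations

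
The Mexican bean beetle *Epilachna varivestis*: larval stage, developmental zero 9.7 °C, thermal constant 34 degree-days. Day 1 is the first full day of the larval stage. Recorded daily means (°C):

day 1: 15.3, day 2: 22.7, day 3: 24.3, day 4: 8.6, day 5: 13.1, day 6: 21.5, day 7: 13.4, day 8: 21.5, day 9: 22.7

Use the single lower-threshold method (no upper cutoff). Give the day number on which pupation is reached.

Daily DD above 9.7 °C: 5.6, 13.0, 14.6, 0.0, 3.4, 11.8, 3.7, 11.8, 13.0.
Cumulative: 5.6, 18.6, 33.2, 33.2, 36.6, 48.4, 52.1, 63.9, 76.9.
The total first reaches 34 DD on day 5.

day 5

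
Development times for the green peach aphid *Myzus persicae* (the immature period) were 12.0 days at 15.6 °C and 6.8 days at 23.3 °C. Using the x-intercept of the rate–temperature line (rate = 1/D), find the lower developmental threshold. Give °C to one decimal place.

Linear rate model ⇒ the product D·(T − T_b) is constant across temperatures.
12.0·(15.6 − T_b) = 6.8·(23.3 − T_b)
T_b = (12.0·15.6 − 6.8·23.3) / (12.0 − 6.8) = 28.76 / 5.2 = 5.531 °C ≈ 5.5 °C.

5.5 °C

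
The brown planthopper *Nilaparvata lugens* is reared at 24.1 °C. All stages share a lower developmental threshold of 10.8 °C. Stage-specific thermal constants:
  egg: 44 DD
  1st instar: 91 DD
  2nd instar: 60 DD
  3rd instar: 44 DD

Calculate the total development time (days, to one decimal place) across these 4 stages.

18.0 days

Daily accumulation at 24.1 °C = 24.1 − 10.8 = 13.3 DD/day.
Total K = 44 + 91 + 60 + 44 = 239 DD.
Total duration = 239 / 13.3 = 17.970 ≈ 18.0 days.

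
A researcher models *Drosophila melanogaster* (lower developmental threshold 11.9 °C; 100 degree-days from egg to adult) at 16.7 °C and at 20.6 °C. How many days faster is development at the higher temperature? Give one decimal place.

9.3 days

At 16.7 °C: 100 / (16.7 − 11.9) = 100 / 4.8 = 20.833 d.
At 20.6 °C: 100 / (20.6 − 11.9) = 100 / 8.7 = 11.494 d.
Difference = |20.833 − 11.494| = 9.339 ≈ 9.3 days.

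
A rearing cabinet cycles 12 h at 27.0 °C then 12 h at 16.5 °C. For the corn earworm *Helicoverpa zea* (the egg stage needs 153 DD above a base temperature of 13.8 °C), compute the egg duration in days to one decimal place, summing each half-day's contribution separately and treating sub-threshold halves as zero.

Day half: max(0, 27.0 − 13.8) × 0.5 = 13.2 × 0.5 = 6.60 DD.
Night half: max(0, 16.5 − 13.8) × 0.5 = 2.7 × 0.5 = 1.35 DD.
Per 24 h: 7.95 DD/day.
Duration = 153 / 7.95 = 19.245 ≈ 19.2 days.

19.2 days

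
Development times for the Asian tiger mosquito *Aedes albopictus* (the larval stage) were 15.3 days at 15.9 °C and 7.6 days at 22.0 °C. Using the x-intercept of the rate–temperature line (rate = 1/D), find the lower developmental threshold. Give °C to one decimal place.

9.9 °C

Equal thermal constants: D₁(T₁ − T_b) = D₂(T₂ − T_b).
15.3·(15.9 − T_b) = 7.6·(22.0 − T_b)
T_b = (15.3·15.9 − 7.6·22.0) / (15.3 − 7.6) = 76.07 / 7.7 = 9.879 °C ≈ 9.9 °C.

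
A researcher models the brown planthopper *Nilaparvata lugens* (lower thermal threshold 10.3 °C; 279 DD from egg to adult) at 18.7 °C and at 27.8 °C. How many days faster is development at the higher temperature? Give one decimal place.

17.3 days

At 18.7 °C: 279 / (18.7 − 10.3) = 279 / 8.4 = 33.214 d.
At 27.8 °C: 279 / (27.8 − 10.3) = 279 / 17.5 = 15.943 d.
Difference = |33.214 − 15.943| = 17.271 ≈ 17.3 days.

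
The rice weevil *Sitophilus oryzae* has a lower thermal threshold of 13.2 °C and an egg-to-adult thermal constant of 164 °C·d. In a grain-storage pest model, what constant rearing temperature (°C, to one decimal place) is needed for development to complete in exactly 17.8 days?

Required daily accumulation = 164 / 17.8 = 9.213 DD/day.
T = T_base + 9.213 = 13.2 + 9.213 = 22.413 ≈ 22.4 °C.

22.4 °C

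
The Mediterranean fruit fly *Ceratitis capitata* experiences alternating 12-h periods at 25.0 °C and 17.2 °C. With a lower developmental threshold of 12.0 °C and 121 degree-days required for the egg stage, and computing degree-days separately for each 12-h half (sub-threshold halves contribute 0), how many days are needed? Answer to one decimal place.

Day half: max(0, 25.0 − 12.0) × 0.5 = 13.0 × 0.5 = 6.50 DD.
Night half: max(0, 17.2 − 12.0) × 0.5 = 5.2 × 0.5 = 2.60 DD.
Per 24 h: 9.10 DD/day.
Duration = 121 / 9.10 = 13.297 ≈ 13.3 days.

13.3 days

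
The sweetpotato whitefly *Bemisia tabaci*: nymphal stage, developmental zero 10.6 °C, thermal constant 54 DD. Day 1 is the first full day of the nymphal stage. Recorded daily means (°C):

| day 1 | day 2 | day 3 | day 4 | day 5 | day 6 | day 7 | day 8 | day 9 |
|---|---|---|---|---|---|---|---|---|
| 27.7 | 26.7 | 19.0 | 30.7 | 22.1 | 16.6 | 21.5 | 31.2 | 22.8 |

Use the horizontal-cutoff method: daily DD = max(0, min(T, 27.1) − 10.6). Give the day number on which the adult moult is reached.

day 4

Daily DD above 10.6 °C (capped at 16.5): 16.5, 16.1, 8.4, 16.5, 11.5, 6.0, 10.9, 16.5, 12.2.
Cumulative: 16.5, 32.6, 41.0, 57.5, 69.0, 75.0, 85.9, 102.4, 114.6.
The total first reaches 54 DD on day 4.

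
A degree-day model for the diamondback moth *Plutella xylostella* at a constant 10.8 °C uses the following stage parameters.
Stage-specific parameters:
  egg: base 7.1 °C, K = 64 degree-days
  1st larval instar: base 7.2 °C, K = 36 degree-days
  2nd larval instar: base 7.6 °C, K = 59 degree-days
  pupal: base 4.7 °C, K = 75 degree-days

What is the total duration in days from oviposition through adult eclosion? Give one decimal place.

egg: 64 / (10.8 − 7.1) = 64 / 3.7 = 17.297 d.
1st larval instar: 36 / (10.8 − 7.2) = 36 / 3.6 = 10.000 d.
2nd larval instar: 59 / (10.8 − 7.6) = 59 / 3.2 = 18.437 d.
pupal: 75 / (10.8 − 4.7) = 75 / 6.1 = 12.295 d.
Sum = 58.030 ≈ 58.0 days.

58.0 days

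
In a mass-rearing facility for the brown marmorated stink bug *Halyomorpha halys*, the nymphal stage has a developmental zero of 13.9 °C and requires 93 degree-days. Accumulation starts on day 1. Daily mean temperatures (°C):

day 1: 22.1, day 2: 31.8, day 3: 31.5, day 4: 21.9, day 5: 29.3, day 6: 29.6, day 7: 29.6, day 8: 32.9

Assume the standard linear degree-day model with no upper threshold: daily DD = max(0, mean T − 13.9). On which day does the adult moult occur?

Daily DD above 13.9 °C: 8.2, 17.9, 17.6, 8.0, 15.4, 15.7, 15.7, 19.0.
Cumulative: 8.2, 26.1, 43.7, 51.7, 67.1, 82.8, 98.5, 117.5.
The total first reaches 93 DD on day 7.

day 7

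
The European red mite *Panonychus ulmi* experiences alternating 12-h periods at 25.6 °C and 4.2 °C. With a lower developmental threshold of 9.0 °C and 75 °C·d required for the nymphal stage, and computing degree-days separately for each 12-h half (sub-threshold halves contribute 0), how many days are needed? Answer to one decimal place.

Day half: max(0, 25.6 − 9.0) × 0.5 = 16.6 × 0.5 = 8.30 DD.
Night half: max(0, 4.2 − 9.0) × 0.5 = 0.0 × 0.5 = 0.00 DD.
Per 24 h: 8.30 DD/day.
Duration = 75 / 8.30 = 9.036 ≈ 9.0 days.

9.0 days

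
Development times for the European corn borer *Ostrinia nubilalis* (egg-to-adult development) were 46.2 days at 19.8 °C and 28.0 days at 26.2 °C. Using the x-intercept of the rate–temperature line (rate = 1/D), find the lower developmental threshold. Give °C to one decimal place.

10.0 °C

Under the model K = D·(T − T_b), so D₁·(T₁ − T_b) = D₂·(T₂ − T_b).
46.2·(19.8 − T_b) = 28.0·(26.2 − T_b)
T_b = (46.2·19.8 − 28.0·26.2) / (46.2 − 28.0) = 181.16 / 18.2 = 9.954 °C ≈ 10.0 °C.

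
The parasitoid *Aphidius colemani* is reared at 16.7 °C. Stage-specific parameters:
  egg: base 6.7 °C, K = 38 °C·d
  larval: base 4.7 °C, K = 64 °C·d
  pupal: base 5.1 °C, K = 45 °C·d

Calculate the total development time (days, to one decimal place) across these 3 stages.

13.0 days

egg: 38 / (16.7 − 6.7) = 38 / 10.0 = 3.800 d.
larval: 64 / (16.7 − 4.7) = 64 / 12.0 = 5.333 d.
pupal: 45 / (16.7 − 5.1) = 45 / 11.6 = 3.879 d.
Sum = 13.013 ≈ 13.0 days.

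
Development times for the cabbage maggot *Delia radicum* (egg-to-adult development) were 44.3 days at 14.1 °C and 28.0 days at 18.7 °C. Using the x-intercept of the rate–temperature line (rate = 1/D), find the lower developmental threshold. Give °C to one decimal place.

Under the model K = D·(T − T_b), so D₁·(T₁ − T_b) = D₂·(T₂ − T_b).
44.3·(14.1 − T_b) = 28.0·(18.7 − T_b)
T_b = (44.3·14.1 − 28.0·18.7) / (44.3 − 28.0) = 101.03 / 16.3 = 6.198 °C ≈ 6.2 °C.

6.2 °C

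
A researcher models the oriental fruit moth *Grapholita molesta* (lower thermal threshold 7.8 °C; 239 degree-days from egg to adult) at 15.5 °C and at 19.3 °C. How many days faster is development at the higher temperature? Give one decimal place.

10.3 days

At 15.5 °C: 239 / (15.5 − 7.8) = 239 / 7.7 = 31.039 d.
At 19.3 °C: 239 / (19.3 − 7.8) = 239 / 11.5 = 20.783 d.
Difference = |31.039 − 20.783| = 10.256 ≈ 10.3 days.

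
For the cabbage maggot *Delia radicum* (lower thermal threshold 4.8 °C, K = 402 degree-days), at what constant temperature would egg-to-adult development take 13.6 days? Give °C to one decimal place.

Required daily accumulation = 402 / 13.6 = 29.559 DD/day.
T = T_base + 29.559 = 4.8 + 29.559 = 34.359 ≈ 34.4 °C.

34.4 °C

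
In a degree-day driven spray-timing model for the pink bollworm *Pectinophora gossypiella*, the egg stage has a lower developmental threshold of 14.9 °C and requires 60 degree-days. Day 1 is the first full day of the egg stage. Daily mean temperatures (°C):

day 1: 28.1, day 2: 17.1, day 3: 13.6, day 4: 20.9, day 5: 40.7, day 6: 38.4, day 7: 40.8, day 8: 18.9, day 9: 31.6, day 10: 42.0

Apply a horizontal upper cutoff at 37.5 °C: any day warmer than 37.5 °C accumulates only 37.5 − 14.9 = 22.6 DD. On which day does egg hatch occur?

day 6

Daily DD above 14.9 °C (capped at 22.6): 13.2, 2.2, 0.0, 6.0, 22.6, 22.6, 22.6, 4.0, 16.7, 22.6.
Cumulative: 13.2, 15.4, 15.4, 21.4, 44.0, 66.6, 89.2, 93.2, 109.9, 132.5.
The total first reaches 60 DD on day 6.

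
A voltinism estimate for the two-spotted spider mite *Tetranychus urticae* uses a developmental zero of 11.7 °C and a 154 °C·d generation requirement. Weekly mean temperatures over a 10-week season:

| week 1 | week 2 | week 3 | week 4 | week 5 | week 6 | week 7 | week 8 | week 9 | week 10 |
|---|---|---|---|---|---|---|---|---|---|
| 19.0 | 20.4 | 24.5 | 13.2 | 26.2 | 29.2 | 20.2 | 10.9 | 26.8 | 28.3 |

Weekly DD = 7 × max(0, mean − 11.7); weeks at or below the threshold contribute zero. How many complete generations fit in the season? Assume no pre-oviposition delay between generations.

4 generations

Weekly DD (7 × max(0, T̄ − 11.7)): 51.1, 60.9, 89.6, 10.5, 101.5, 122.5, 59.5, 0.0, 105.7, 116.2.
Season total = 717.5 DD.
Complete generations = ⌊717.5 / 154⌋ = 4.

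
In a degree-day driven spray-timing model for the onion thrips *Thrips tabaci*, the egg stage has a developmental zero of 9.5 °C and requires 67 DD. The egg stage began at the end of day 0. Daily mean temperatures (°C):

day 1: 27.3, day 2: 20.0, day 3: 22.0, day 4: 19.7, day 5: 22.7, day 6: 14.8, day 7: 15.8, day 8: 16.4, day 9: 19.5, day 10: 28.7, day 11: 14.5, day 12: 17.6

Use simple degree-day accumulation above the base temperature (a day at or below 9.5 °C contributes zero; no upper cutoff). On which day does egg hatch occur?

Daily DD above 9.5 °C: 17.8, 10.5, 12.5, 10.2, 13.2, 5.3, 6.3, 6.9, 10.0, 19.2, 5.0, 8.1.
Cumulative: 17.8, 28.3, 40.8, 51.0, 64.2, 69.5, 75.8, 82.7, 92.7, 111.9, 116.9, 125.0.
The total first reaches 67 DD on day 6.

day 6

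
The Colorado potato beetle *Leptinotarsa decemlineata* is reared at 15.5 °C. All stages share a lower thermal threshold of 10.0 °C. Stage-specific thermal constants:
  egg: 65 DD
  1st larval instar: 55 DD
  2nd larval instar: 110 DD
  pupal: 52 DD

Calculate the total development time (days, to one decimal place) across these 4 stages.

51.3 days

Daily accumulation at 15.5 °C = 15.5 − 10.0 = 5.5 DD/day.
Total K = 65 + 55 + 110 + 52 = 282 DD.
Total duration = 282 / 5.5 = 51.273 ≈ 51.3 days.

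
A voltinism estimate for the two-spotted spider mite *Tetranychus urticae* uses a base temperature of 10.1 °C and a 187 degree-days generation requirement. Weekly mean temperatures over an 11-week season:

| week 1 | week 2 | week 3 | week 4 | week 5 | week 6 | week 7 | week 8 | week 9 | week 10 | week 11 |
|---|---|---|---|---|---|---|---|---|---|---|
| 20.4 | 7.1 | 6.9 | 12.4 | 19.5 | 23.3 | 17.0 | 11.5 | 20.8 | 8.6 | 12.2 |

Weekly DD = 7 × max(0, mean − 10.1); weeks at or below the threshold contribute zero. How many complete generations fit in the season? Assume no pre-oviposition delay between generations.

Weekly DD (7 × max(0, T̄ − 10.1)): 72.1, 0.0, 0.0, 16.1, 65.8, 92.4, 48.3, 9.8, 74.9, 0.0, 14.7.
Season total = 394.1 DD.
Complete generations = ⌊394.1 / 187⌋ = 2.

2 generations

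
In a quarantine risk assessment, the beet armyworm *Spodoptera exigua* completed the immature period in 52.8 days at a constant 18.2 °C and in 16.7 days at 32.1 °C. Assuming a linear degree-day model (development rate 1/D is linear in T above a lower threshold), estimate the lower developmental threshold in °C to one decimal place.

11.8 °C

Equal thermal constants: D₁(T₁ − T_b) = D₂(T₂ − T_b).
52.8·(18.2 − T_b) = 16.7·(32.1 − T_b)
T_b = (52.8·18.2 − 16.7·32.1) / (52.8 − 16.7) = 424.89 / 36.1 = 11.770 °C ≈ 11.8 °C.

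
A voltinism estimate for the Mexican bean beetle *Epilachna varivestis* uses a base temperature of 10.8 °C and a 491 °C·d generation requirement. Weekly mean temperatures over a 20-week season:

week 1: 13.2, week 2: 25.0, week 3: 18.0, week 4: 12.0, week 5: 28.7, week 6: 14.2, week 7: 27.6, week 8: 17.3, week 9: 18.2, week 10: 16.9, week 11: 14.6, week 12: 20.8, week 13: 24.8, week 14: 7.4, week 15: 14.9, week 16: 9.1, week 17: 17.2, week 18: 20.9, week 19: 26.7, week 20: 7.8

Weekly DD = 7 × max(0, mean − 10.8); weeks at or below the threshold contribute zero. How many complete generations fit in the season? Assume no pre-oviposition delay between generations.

Weekly DD (7 × max(0, T̄ − 10.8)): 16.8, 99.4, 50.4, 8.4, 125.3, 23.8, 117.6, 45.5, 51.8, 42.7, 26.6, 70.0, 98.0, 0.0, 28.7, 0.0, 44.8, 70.7, 111.3, 0.0.
Season total = 1031.8 DD.
Complete generations = ⌊1031.8 / 491⌋ = 2.

2 generations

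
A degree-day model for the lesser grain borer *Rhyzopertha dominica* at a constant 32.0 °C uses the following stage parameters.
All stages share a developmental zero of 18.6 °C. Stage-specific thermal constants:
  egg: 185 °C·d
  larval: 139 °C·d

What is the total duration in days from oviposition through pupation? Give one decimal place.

Daily accumulation at 32.0 °C = 32.0 − 18.6 = 13.4 DD/day.
Total K = 185 + 139 = 324 DD.
Total duration = 324 / 13.4 = 24.179 ≈ 24.2 days.

24.2 days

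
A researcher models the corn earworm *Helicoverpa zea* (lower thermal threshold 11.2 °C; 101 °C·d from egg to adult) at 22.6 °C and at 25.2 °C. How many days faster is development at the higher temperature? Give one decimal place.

At 22.6 °C: 101 / (22.6 − 11.2) = 101 / 11.4 = 8.860 d.
At 25.2 °C: 101 / (25.2 − 11.2) = 101 / 14.0 = 7.214 d.
Difference = |8.860 − 7.214| = 1.645 ≈ 1.6 days.

1.6 days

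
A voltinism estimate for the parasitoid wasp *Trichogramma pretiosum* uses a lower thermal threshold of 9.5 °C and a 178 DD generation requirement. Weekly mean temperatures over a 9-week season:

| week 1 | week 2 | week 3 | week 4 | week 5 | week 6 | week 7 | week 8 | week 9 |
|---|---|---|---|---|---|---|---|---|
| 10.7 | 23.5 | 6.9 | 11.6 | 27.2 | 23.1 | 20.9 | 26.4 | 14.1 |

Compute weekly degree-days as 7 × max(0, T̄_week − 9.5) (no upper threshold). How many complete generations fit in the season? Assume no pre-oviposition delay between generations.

3 generations

Weekly DD (7 × max(0, T̄ − 9.5)): 8.4, 98.0, 0.0, 14.7, 123.9, 95.2, 79.8, 118.3, 32.2.
Season total = 570.5 DD.
Complete generations = ⌊570.5 / 178⌋ = 3.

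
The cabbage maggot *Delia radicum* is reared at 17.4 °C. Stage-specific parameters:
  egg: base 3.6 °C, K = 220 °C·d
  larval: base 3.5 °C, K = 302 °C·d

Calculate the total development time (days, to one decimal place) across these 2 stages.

egg: 220 / (17.4 − 3.6) = 220 / 13.8 = 15.942 d.
larval: 302 / (17.4 − 3.5) = 302 / 13.9 = 21.727 d.
Sum = 37.669 ≈ 37.7 days.

37.7 days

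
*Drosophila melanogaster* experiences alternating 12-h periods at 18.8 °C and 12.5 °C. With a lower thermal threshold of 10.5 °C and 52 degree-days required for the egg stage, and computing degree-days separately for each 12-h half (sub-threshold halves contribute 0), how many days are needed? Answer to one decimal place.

10.1 days

Day half: max(0, 18.8 − 10.5) × 0.5 = 8.3 × 0.5 = 4.15 DD.
Night half: max(0, 12.5 − 10.5) × 0.5 = 2.0 × 0.5 = 1.00 DD.
Per 24 h: 5.15 DD/day.
Duration = 52 / 5.15 = 10.097 ≈ 10.1 days.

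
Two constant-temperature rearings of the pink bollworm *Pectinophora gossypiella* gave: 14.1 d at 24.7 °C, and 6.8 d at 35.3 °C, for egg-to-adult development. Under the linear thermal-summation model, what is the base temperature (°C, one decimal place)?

Linear rate model ⇒ the product D·(T − T_b) is constant across temperatures.
14.1·(24.7 − T_b) = 6.8·(35.3 − T_b)
T_b = (14.1·24.7 − 6.8·35.3) / (14.1 − 6.8) = 108.23 / 7.3 = 14.826 °C ≈ 14.8 °C.

14.8 °C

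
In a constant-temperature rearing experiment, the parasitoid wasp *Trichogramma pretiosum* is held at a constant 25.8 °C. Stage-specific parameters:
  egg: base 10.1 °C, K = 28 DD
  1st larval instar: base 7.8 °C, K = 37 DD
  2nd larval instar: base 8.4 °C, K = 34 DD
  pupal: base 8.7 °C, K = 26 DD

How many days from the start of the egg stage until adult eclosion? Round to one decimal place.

7.3 days

egg: 28 / (25.8 − 10.1) = 28 / 15.7 = 1.783 d.
1st larval instar: 37 / (25.8 − 7.8) = 37 / 18.0 = 2.056 d.
2nd larval instar: 34 / (25.8 − 8.4) = 34 / 17.4 = 1.954 d.
pupal: 26 / (25.8 − 8.7) = 26 / 17.1 = 1.520 d.
Sum = 7.313 ≈ 7.3 days.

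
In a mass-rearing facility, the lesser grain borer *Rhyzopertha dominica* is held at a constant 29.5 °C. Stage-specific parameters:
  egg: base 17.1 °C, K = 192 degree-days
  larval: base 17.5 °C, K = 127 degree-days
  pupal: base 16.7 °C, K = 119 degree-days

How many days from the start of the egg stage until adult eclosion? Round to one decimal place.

egg: 192 / (29.5 − 17.1) = 192 / 12.4 = 15.484 d.
larval: 127 / (29.5 − 17.5) = 127 / 12.0 = 10.583 d.
pupal: 119 / (29.5 − 16.7) = 119 / 12.8 = 9.297 d.
Sum = 35.364 ≈ 35.4 days.

35.4 days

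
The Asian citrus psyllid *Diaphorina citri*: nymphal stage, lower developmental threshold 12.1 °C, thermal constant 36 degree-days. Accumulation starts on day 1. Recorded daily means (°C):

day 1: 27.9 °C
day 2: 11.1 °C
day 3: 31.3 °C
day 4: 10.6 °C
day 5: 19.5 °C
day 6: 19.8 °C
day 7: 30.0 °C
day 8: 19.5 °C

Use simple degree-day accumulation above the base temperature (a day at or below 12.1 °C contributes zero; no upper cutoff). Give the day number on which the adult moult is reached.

day 5

Daily DD above 12.1 °C: 15.8, 0.0, 19.2, 0.0, 7.4, 7.7, 17.9, 7.4.
Cumulative: 15.8, 15.8, 35.0, 35.0, 42.4, 50.1, 68.0, 75.4.
The total first reaches 36 DD on day 5.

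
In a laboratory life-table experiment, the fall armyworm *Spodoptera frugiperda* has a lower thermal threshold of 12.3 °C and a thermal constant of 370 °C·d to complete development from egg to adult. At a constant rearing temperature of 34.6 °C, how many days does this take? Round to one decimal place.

Daily accumulation = 34.6 − 12.3 = 22.3 DD/day.
Duration = 370 / 22.3 = 16.592 ≈ 16.6 days.

16.6 days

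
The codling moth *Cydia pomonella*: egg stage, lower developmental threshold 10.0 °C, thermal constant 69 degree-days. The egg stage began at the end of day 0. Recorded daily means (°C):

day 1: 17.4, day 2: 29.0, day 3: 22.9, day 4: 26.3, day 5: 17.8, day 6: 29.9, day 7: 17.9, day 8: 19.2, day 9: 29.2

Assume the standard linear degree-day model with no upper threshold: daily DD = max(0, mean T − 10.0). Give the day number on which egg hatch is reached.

day 6

Daily DD above 10.0 °C: 7.4, 19.0, 12.9, 16.3, 7.8, 19.9, 7.9, 9.2, 19.2.
Cumulative: 7.4, 26.4, 39.3, 55.6, 63.4, 83.3, 91.2, 100.4, 119.6.
The total first reaches 69 DD on day 6.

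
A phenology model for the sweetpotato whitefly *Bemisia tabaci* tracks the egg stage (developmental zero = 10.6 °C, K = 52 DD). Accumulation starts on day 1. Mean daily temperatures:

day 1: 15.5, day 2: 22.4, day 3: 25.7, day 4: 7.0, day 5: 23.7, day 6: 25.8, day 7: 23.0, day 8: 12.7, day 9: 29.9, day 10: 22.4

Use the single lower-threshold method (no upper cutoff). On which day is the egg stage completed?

day 6

Daily DD above 10.6 °C: 4.9, 11.8, 15.1, 0.0, 13.1, 15.2, 12.4, 2.1, 19.3, 11.8.
Cumulative: 4.9, 16.7, 31.8, 31.8, 44.9, 60.1, 72.5, 74.6, 93.9, 105.7.
The total first reaches 52 DD on day 6.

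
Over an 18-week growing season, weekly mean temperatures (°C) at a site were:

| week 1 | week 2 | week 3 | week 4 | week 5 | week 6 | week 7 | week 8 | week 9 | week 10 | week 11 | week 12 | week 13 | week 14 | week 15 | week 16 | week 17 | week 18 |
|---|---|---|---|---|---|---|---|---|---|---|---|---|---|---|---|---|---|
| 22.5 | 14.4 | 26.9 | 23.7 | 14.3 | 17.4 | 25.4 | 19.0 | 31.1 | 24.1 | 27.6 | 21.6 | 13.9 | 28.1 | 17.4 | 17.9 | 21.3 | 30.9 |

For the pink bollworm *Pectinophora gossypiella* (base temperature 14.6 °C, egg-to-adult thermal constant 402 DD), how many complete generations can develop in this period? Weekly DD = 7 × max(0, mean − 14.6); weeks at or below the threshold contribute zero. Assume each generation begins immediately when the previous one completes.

2 generations

Weekly DD (7 × max(0, T̄ − 14.6)): 55.3, 0.0, 86.1, 63.7, 0.0, 19.6, 75.6, 30.8, 115.5, 66.5, 91.0, 49.0, 0.0, 94.5, 19.6, 23.1, 46.9, 114.1.
Season total = 951.3 DD.
Complete generations = ⌊951.3 / 402⌋ = 2.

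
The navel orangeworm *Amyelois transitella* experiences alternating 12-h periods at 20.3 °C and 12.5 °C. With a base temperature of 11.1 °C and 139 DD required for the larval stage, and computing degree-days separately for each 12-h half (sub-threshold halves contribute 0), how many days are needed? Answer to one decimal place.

Day half: max(0, 20.3 − 11.1) × 0.5 = 9.2 × 0.5 = 4.60 DD.
Night half: max(0, 12.5 − 11.1) × 0.5 = 1.4 × 0.5 = 0.70 DD.
Per 24 h: 5.30 DD/day.
Duration = 139 / 5.30 = 26.226 ≈ 26.2 days.

26.2 days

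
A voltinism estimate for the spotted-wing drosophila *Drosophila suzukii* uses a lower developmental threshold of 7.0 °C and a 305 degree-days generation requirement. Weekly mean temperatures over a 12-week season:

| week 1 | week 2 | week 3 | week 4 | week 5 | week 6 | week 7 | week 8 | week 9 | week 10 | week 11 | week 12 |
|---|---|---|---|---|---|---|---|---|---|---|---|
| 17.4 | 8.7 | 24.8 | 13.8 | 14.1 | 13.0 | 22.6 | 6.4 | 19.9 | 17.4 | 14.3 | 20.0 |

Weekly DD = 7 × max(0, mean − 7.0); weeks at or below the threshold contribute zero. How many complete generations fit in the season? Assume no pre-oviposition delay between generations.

2 generations

Weekly DD (7 × max(0, T̄ − 7.0)): 72.8, 11.9, 124.6, 47.6, 49.7, 42.0, 109.2, 0.0, 90.3, 72.8, 51.1, 91.0.
Season total = 763.0 DD.
Complete generations = ⌊763.0 / 305⌋ = 2.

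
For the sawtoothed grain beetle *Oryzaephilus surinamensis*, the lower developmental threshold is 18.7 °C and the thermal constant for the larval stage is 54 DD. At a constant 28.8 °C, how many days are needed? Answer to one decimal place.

Daily accumulation = 28.8 − 18.7 = 10.1 DD/day.
Duration = 54 / 10.1 = 5.347 ≈ 5.3 days.

5.3 days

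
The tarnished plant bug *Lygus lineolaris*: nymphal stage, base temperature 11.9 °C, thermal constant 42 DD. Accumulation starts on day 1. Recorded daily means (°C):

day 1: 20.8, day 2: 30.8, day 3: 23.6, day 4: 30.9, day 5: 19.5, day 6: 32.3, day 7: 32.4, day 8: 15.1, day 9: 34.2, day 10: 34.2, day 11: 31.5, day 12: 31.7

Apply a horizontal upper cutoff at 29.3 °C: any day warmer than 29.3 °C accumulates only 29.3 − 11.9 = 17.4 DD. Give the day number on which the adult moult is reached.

day 4

Daily DD above 11.9 °C (capped at 17.4): 8.9, 17.4, 11.7, 17.4, 7.6, 17.4, 17.4, 3.2, 17.4, 17.4, 17.4, 17.4.
Cumulative: 8.9, 26.3, 38.0, 55.4, 63.0, 80.4, 97.8, 101.0, 118.4, 135.8, 153.2, 170.6.
The total first reaches 42 DD on day 4.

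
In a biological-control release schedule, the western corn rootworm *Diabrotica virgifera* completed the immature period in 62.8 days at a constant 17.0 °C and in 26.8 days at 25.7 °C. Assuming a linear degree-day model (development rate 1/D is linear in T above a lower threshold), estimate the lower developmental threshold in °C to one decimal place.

Equal thermal constants: D₁(T₁ − T_b) = D₂(T₂ − T_b).
62.8·(17.0 − T_b) = 26.8·(25.7 − T_b)
T_b = (62.8·17.0 − 26.8·25.7) / (62.8 − 26.8) = 378.84 / 36.0 = 10.523 °C ≈ 10.5 °C.

10.5 °C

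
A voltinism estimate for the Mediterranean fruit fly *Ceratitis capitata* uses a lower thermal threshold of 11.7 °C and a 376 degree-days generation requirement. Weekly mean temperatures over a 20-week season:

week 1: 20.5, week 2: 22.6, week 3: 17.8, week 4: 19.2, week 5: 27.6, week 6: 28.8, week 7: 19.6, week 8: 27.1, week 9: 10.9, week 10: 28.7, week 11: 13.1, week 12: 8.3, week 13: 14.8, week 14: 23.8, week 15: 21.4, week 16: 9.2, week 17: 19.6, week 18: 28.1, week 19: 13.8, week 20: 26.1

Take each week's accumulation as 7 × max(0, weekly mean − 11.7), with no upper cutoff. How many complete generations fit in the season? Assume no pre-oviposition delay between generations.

3 generations

Weekly DD (7 × max(0, T̄ − 11.7)): 61.6, 76.3, 42.7, 52.5, 111.3, 119.7, 55.3, 107.8, 0.0, 119.0, 9.8, 0.0, 21.7, 84.7, 67.9, 0.0, 55.3, 114.8, 14.7, 100.8.
Season total = 1215.9 DD.
Complete generations = ⌊1215.9 / 376⌋ = 3.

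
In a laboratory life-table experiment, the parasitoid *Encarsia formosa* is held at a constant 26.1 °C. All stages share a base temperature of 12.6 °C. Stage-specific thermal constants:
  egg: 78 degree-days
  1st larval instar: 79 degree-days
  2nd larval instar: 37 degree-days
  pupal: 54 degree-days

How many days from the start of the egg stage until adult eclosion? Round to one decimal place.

Daily accumulation at 26.1 °C = 26.1 − 12.6 = 13.5 DD/day.
Total K = 78 + 79 + 37 + 54 = 248 DD.
Total duration = 248 / 13.5 = 18.370 ≈ 18.4 days.

18.4 days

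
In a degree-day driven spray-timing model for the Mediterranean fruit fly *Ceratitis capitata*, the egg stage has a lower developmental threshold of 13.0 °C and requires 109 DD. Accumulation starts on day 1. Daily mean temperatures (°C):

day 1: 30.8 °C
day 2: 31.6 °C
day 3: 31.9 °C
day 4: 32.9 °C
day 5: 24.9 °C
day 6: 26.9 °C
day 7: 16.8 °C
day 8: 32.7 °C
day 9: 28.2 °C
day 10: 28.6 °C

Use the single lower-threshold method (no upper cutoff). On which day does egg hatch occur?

day 8

Daily DD above 13.0 °C: 17.8, 18.6, 18.9, 19.9, 11.9, 13.9, 3.8, 19.7, 15.2, 15.6.
Cumulative: 17.8, 36.4, 55.3, 75.2, 87.1, 101.0, 104.8, 124.5, 139.7, 155.3.
The total first reaches 109 DD on day 8.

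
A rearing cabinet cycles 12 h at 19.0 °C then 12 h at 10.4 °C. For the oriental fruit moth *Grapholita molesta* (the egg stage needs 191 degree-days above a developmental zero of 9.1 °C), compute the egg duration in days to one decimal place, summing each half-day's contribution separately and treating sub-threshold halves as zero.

Day half: max(0, 19.0 − 9.1) × 0.5 = 9.9 × 0.5 = 4.95 DD.
Night half: max(0, 10.4 − 9.1) × 0.5 = 1.3 × 0.5 = 0.65 DD.
Per 24 h: 5.60 DD/day.
Duration = 191 / 5.60 = 34.107 ≈ 34.1 days.

34.1 days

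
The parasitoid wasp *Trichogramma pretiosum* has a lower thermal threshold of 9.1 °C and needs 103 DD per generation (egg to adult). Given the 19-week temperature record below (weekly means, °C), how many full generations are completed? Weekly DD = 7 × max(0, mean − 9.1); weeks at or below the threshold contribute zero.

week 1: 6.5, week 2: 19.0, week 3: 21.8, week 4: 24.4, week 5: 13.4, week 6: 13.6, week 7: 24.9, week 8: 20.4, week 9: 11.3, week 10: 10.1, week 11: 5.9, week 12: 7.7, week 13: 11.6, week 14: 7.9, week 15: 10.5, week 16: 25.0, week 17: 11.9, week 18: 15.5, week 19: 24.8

Weekly DD (7 × max(0, T̄ − 9.1)): 0.0, 69.3, 88.9, 107.1, 30.1, 31.5, 110.6, 79.1, 15.4, 7.0, 0.0, 0.0, 17.5, 0.0, 9.8, 111.3, 19.6, 44.8, 109.9.
Season total = 851.9 DD.
Complete generations = ⌊851.9 / 103⌋ = 8.

8 generations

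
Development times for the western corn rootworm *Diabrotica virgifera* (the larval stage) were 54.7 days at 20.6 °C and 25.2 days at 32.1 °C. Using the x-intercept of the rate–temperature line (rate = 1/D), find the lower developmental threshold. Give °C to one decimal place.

Equal thermal constants: D₁(T₁ − T_b) = D₂(T₂ − T_b).
54.7·(20.6 − T_b) = 25.2·(32.1 − T_b)
T_b = (54.7·20.6 − 25.2·32.1) / (54.7 − 25.2) = 317.90 / 29.5 = 10.776 °C ≈ 10.8 °C.

10.8 °C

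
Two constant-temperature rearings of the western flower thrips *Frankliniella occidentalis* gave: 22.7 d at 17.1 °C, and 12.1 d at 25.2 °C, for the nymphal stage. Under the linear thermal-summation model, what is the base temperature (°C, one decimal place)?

7.9 °C

Linear rate model ⇒ the product D·(T − T_b) is constant across temperatures.
22.7·(17.1 − T_b) = 12.1·(25.2 − T_b)
T_b = (22.7·17.1 − 12.1·25.2) / (22.7 − 12.1) = 83.25 / 10.6 = 7.854 °C ≈ 7.9 °C.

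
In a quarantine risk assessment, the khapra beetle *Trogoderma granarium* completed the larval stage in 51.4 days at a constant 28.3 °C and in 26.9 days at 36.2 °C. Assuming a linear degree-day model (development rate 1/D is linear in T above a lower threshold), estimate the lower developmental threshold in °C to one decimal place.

Equal thermal constants: D₁(T₁ − T_b) = D₂(T₂ − T_b).
51.4·(28.3 − T_b) = 26.9·(36.2 − T_b)
T_b = (51.4·28.3 − 26.9·36.2) / (51.4 − 26.9) = 480.84 / 24.5 = 19.626 °C ≈ 19.6 °C.

19.6 °C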